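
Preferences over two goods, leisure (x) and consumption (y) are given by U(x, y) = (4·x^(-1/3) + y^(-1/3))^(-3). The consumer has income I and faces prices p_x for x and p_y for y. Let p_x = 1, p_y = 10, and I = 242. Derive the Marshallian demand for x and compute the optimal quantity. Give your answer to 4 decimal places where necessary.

x* = 148.5832

Substitute y = (y/x)·x into the budget: x* = I/(p_x + p_y·(y/x)).
Numerically y/x = 0.062872, so x* = 242/(1 + 10·0.062872) = 148.5832.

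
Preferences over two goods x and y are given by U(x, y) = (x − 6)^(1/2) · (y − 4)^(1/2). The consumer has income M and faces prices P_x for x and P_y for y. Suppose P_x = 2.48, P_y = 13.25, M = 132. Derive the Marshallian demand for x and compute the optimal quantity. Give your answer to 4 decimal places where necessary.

x* = 18.9274

This is Cobb-Douglas in (x−6, y−4): tangency gives 0.5·P_y·(y−4) = 0.5·P_x·(x−6).
Substituting into the budget: x* = 6 + 0.5·(M − 6·P_x − 4·P_y)/P_x, and y* = 4 + 0.5·(…)/P_y.
Discretionary income = 132 − 6·2.48 − 4·13.25 = 64.12; x* = 6 + 0.5·64.12/2.48 = 18.9274.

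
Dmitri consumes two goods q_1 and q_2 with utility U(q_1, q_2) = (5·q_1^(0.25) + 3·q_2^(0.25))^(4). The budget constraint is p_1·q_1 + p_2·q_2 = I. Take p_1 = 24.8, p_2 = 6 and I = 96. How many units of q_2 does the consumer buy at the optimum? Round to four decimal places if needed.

With the ratio pinned down, the budget gives q_1* = I/(p_1 + p_2·(q_2/q_1)) and q_2* = (q_2/q_1)·q_1*.
Numerically q_2/q_1 = 3.356878, so q_1* = 96/(24.8 + 6·3.356878) = 2.1361 and q_2* = 3.356878·2.1361 = 7.1707.

q_2* = 7.1707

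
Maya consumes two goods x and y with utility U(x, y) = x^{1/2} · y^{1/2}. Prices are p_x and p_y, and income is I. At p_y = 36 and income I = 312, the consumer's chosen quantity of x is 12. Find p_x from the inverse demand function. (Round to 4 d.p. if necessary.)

p_x = 13

MU_x/MU_y = (0.5·y)/(0.5·x); tangency sets this equal to p_x/p_y.
So 0.5·p_y·y = 0.5·p_x·x; combined with the budget, a share 0.5 of income goes to x.
Demand: x*(p_x,p_y,I) = 0.5·I/p_x and y* = 0.5·I/p_y.
Set x* = 12 in the demand function and solve for p_x: p_x = 13.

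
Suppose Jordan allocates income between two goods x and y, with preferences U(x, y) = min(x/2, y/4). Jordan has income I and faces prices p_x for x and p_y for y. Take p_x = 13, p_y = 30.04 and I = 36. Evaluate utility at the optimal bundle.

With perfect complements, no substitution: consume in ratio x:y = 2:4.
Budget: p_x·x + p_y·2·x = I, so (2·p_x + 4·p_y)·x = 2·I.
Demand: x*(p_x,p_y,I) = 2·I/(2·p_x + 4·p_y), y* = 4·I/(2·p_x + 4·p_y).
Here 2·13 + 4·30.04 = 146.16, giving x* = 0.4926 and y* = 0.9852.
Utility at the optimum: U(0.4926, 0.9852) = 0.2463.

V = 0.2463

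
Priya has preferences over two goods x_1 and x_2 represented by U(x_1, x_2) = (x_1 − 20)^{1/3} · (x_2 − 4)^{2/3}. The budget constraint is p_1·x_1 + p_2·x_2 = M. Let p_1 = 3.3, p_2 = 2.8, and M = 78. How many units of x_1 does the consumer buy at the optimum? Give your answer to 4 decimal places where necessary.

x_1* = 20.0808

This is Cobb-Douglas in (x_1−20, x_2−4): tangency gives 1/3·p_2·(x_2−4) = 2/3·p_1·(x_1−20).
After buying the subsistence bundle (20, 4), a share 1/3 of the remaining income goes to x_1: x_1* = 20 + 1/3·(M − 20p_1 − 4p_2)/p_1.
Discretionary income = 78 − 20·3.3 − 4·2.8 = 0.8; x_1* = 20 + 1/3·0.8/3.3 = 20.0808.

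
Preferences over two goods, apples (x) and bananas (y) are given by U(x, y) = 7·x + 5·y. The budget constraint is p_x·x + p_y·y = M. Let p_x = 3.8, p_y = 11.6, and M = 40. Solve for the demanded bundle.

Linear utility — the consumer picks whichever good has higher MU/price: 7/3.8 = 1.8421 vs 5/11.6 = 0.431.
x gives more utility per dollar, so spend all income on x: x* = M/p_x, y* = 0.
Numerically: x* = 10.5263, y* = 0.

x* = 10.5263, y* = 0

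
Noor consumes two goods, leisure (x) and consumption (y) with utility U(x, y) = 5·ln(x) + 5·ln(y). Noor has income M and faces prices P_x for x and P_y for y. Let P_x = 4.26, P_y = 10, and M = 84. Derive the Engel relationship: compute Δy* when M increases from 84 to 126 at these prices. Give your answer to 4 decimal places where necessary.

Tangency: MRS = y/x = P_x/P_y.
So 5·P_y·y = 5·P_x·x; combined with the budget, a share 0.5 of income goes to x.
Demand: x*(P_x,P_y,M) = 0.5·M/P_x and y* = 0.5·M/P_y.
At P_x=4.26, P_y=10, M=84: y* = 0.5·84/10 = 4.2.
At M' = 126: y* = 6.3. Change: 6.3 − 4.2 = 2.1.

Δy* = 2.1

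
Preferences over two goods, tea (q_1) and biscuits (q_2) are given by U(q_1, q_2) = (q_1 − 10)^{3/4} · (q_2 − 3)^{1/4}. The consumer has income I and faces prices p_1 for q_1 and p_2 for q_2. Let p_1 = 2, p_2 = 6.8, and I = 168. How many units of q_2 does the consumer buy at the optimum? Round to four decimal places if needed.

Let q_1' = q_1−10, q_2' = q_2−3. MRS = 3·q_2'/q_1' = p_1/p_2.
After buying the subsistence bundle (10, 3), a share 0.75 of the remaining income goes to q_1: q_1* = 10 + 0.75·(I − 10p_1 − 3p_2)/p_1.
Discretionary income = 168 − 10·2 − 3·6.8 = 127.6; q_2* = 3 + 0.25·127.6/6.8 = 7.6912.

q_2* = 7.6912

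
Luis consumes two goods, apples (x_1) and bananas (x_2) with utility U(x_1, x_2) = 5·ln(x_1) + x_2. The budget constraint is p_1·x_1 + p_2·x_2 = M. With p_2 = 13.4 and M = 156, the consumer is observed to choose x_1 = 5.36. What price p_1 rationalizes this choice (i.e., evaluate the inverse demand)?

MU_x_1 = 5/x_1, MU_x_2 = 1. Tangency: 5/x_1 = p_1/p_2.
So x_1*(p_1,p_2) = 5·p_2/p_1, independent of income; and x_2* = (M − 5·p_2)/p_2.
Set x_1* = 5.36 in the demand function and solve for p_1: p_1 = 12.5.

p_1 = 12.5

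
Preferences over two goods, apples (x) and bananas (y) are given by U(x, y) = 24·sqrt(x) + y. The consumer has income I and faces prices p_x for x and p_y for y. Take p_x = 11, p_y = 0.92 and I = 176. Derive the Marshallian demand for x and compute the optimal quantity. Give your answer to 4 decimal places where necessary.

x* = 1.0073

Utility is quasi-linear in y; the FOC for x is 12/√x = p_x/p_y.
Thus x* = (12·p_y/p_x)² — independent of I — with the rest of income spent on y.
Plugging in: x* = (12·0.92/11)² = 1.0073.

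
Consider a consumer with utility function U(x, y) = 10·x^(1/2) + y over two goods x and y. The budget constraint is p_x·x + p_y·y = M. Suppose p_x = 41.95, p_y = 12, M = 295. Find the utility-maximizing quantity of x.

x* = 2.0457

Solve: √x = 5·p_y/p_x, so x*(p_x,p_y) = (5·p_y/p_x)², and y* = (M − p_x·x*)/p_y.
Plugging in: x* = (5·12/41.95)² = 2.0457.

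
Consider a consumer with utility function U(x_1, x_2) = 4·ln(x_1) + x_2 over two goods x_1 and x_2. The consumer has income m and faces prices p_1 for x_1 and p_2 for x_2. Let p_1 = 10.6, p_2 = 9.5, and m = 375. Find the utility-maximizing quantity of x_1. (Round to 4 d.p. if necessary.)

Set MRS = p_1/p_2: (4/x_1)/1 = p_1/p_2.
So x_1*(p_1,p_2) = 4·p_2/p_1, independent of income; and x_2* = (m − 4·p_2)/p_2.
At the given prices: x_1* = 4·9.5/10.6 = 3.5849.

x_1* = 3.5849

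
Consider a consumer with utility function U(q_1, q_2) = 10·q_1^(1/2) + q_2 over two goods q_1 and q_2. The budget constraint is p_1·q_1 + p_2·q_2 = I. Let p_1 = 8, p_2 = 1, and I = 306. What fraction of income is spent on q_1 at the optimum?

share on q_1 = 0.0102

Thus q_1* = (5·p_2/p_1)² — independent of I — with the rest of income spent on q_2.
Plugging in: q_1* = (5·1/8)² = 0.3906, q_2* = 302.875.
Expenditure on q_1: 8·0.3906 = 3.125; share = 0.0102.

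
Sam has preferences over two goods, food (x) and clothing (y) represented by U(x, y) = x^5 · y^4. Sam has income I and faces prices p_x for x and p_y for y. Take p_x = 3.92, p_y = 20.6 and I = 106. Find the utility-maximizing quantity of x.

x* = 15.0227

The MRS is (5/4)·y/x. Set MRS = p_x/p_y.
So 5·p_y·y = 4·p_x·x; combined with the budget, a share 5/9 of income goes to x.
Demand: x*(p_x,p_y,I) = 5/9·I/p_x and y* = 4/9·I/p_y.
At p_x=3.92, p_y=20.6, I=106: x* = 5/9·106/3.92 = 15.0227.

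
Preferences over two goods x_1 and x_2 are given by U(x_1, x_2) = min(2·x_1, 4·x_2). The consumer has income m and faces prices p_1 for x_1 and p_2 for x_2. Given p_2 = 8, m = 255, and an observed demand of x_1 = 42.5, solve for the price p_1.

p_1 = 2

Leontief preferences: the optimum is at the kink where x_1/4 = x_2/2, i.e. x_2 = (1/2)·x_1.
Budget: p_1·x_1 + p_2·(1/2)·x_1 = m, so (4·p_1 + 2·p_2)·x_1 = 4·m.
Demand: x_1*(p_1,p_2,m) = 4·m/(4·p_1 + 2·p_2), x_2* = 2·m/(4·p_1 + 2·p_2).
Set x_1* = 42.5 in the demand function and solve for p_1: p_1 = 2.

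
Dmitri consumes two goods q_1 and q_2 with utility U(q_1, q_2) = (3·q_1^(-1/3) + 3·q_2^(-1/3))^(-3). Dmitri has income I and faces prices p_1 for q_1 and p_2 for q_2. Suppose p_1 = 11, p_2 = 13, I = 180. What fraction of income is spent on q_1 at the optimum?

share on q_1 = 0.4896

MU_q_1 ∝ 3·q_1^(-4/3), MU_q_2 ∝ 3·q_2^(-4/3), so MRS = (q_2/q_1)^(4/3) = p_1/p_2.
Solve for the ratio: q_2/q_1 = [p_1/p_2]^(0.75).
Substitute q_2 = (q_2/q_1)·q_1 into the budget: q_1* = I/(p_1 + p_2·(q_2/q_1)).
Numerically q_2/q_1 = 0.882241, so q_1* = 180/(11 + 13·0.882241) = 8.011 and q_2* = 0.882241·8.011 = 7.0676.
Expenditure on q_1: 11·8.011 = 88.1209; share = 0.4896.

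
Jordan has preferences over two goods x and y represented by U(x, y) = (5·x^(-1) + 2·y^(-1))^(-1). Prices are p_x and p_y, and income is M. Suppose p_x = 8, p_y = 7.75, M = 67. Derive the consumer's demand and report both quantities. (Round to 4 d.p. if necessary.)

x* = 5.1618, y* = 3.3168

MU_x ∝ 5·x^(-2), MU_y ∝ 2·y^(-2), so MRS = (5/2)·(y/x)^(2) = p_x/p_y.
Solve for the ratio: y/x = [(2/5)·p_x/p_y]^(0.5).
Substitute y = (y/x)·x into the budget: x* = M/(p_x + p_y·(y/x)).
Numerically y/x = 0.642575, so x* = 67/(8 + 7.75·0.642575) = 5.1618 and y* = 0.642575·5.1618 = 3.3168.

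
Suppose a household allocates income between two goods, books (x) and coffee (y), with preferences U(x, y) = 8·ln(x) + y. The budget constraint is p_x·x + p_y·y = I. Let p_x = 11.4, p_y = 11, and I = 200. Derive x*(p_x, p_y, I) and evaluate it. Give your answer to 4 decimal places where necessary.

x* = 7.7193

MU_x = 8/x, MU_y = 1. Tangency: 8/x = p_x/p_y.
So x*(p_x,p_y) = 8·p_y/p_x, independent of income; and y* = (I − 8·p_y)/p_y.
At the given prices: x* = 8·11/11.4 = 7.7193.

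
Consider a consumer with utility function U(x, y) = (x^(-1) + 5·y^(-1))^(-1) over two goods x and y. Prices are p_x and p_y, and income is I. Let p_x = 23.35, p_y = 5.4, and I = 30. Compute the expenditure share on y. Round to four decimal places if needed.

share on y = 0.5181

MU_x ∝ x^(-2), MU_y ∝ 5·y^(-2), so MRS = (1/5)·(y/x)^(2) = p_x/p_y.
Solve for the ratio: y/x = [5·p_x/p_y]^(0.5).
With the ratio pinned down, the budget gives x* = I/(p_x + p_y·(y/x)) and y* = (y/x)·x*.
Numerically y/x = 4.649771, so x* = 30/(23.35 + 5.4·4.649771) = 0.6191 and y* = 4.649771·0.6191 = 2.8786.
Expenditure on y: 5.4·2.8786 = 15.5444; share = 0.5181.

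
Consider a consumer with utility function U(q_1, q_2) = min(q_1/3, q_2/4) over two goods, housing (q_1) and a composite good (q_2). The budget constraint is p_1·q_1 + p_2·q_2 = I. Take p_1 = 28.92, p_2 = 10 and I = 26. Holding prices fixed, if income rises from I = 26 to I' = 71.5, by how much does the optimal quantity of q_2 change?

Leontief preferences: the optimum is at the kink where q_1/3 = q_2/4, i.e. q_2 = (4/3)·q_1.
Budget: p_1·q_1 + p_2·(4/3)·q_1 = I, so (3·p_1 + 4·p_2)·q_1 = 3·I.
Demand: q_1*(p_1,p_2,I) = 3·I/(3·p_1 + 4·p_2), q_2* = 4·I/(3·p_1 + 4·p_2).
Here 3·28.92 + 4·10 = 126.76, giving q_2* = 0.8204.
At I' = 71.5: q_2* = 2.2562. Change: 2.2562 − 0.8204 = 1.4358.

Δq_2* = 1.4358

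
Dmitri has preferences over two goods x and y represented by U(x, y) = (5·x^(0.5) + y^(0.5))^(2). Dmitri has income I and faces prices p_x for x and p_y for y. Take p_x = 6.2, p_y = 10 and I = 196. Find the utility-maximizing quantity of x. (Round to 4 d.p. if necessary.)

x* = 30.8479

MU_x ∝ 5·x^(-0.5), MU_y ∝ y^(-0.5), so MRS = 5·(y/x)^(0.5) = p_x/p_y.
Solve for the ratio: y/x = [(1/5)·p_x/p_y]^(2).
With the ratio pinned down, the budget gives x* = I/(p_x + p_y·(y/x)) and y* = (y/x)·x*.
Numerically y/x = 0.015376, so x* = 196/(6.2 + 10·0.015376) = 30.8479.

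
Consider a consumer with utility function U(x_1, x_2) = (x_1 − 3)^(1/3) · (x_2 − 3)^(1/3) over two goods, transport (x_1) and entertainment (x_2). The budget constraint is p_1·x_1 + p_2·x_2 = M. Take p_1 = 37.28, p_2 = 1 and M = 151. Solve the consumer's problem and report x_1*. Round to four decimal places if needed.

Let x_1' = x_1−3, x_2' = x_2−3. MRS = x_2'/x_1' = p_1/p_2.
Substituting into the budget: x_1* = 3 + 0.5·(M − 3·p_1 − 3·p_2)/p_1, and x_2* = 3 + 0.5·(…)/p_2.
Discretionary income = 151 − 3·37.28 − 3·1 = 36.16; x_1* = 3 + 0.5·36.16/37.28 = 3.485.

x_1* = 3.485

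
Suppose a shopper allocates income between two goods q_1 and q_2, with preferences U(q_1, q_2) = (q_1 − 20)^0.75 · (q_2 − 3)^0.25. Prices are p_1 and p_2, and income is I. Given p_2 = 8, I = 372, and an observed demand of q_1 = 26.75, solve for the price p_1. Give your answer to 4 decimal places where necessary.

p_1 = 12

MRS = 3·(q_2−3)/(q_1−20). Tangency with p_1/p_2 gives q_2−3 = (1/3)·(p_1/p_2)·(q_1−20).
After buying the subsistence bundle (20, 3), a share 0.75 of the remaining income goes to q_1: q_1* = 20 + 0.75·(I − 20p_1 − 3p_2)/p_1.
Set q_1* = 26.75 in the demand function and solve for p_1: p_1 = 12.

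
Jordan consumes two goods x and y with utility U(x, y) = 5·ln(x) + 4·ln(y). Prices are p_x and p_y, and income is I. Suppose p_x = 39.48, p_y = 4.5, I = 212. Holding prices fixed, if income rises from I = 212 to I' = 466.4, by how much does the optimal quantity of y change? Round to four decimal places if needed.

MU_x/MU_y = (5·y)/(4·x); tangency sets this equal to p_x/p_y.
Rearranging, p_y·y = (4/5)·p_x·x. Substituting into the budget gives p_x·x·(1 + (4/5)) = I.
Demand: x*(p_x,p_y,I) = 5/9·I/p_x and y* = 4/9·I/p_y.
At p_x=39.48, p_y=4.5, I=212: y* = 4/9·212/4.5 = 20.9383.
At I' = 466.4: y* = 46.0642. Change: 46.0642 − 20.9383 = 25.1259.

Δy* = 25.1259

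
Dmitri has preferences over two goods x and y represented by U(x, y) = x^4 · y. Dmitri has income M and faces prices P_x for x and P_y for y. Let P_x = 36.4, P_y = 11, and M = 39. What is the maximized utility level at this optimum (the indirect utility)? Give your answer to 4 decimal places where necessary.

V = 0.3827

The MRS is 4·y/x. Set MRS = P_x/P_y.
So 4·P_y·y = P_x·x; combined with the budget, a share 0.8 of income goes to x.
Demand: x*(P_x,P_y,M) = 0.8·M/P_x and y* = 0.2·M/P_y.
At P_x=36.4, P_y=11, M=39: x* = 0.8·39/36.4 = 0.8571, y* = 0.7091.
Utility at the optimum: U(0.8571, 0.7091) = 0.3827.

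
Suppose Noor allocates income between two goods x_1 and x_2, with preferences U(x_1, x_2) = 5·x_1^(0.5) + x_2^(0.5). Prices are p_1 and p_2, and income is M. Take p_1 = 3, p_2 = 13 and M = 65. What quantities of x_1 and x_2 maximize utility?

x_1* = 21.4685, x_2* = 0.0457

MU_x_1 ∝ 5·x_1^(-0.5), MU_x_2 ∝ x_2^(-0.5), so MRS = 5·(x_2/x_1)^(0.5) = p_1/p_2.
Hence x_2/x_1 = ((1/5)·p_1/p_2)^(1/(0.5)), i.e. raised to the 2 power.
Substitute x_2 = (x_2/x_1)·x_1 into the budget: x_1* = M/(p_1 + p_2·(x_2/x_1)).
Numerically x_2/x_1 = 0.00213, so x_1* = 65/(3 + 13·0.00213) = 21.4685 and x_2* = 0.00213·21.4685 = 0.0457.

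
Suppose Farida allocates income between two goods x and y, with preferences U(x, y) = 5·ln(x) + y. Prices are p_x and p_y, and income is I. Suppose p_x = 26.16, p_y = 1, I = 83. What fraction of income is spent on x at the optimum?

MU_x = 5/x, MU_y = 1. Tangency: 5/x = p_x/p_y.
So x*(p_x,p_y) = 5·p_y/p_x, independent of income; and y* = (I − 5·p_y)/p_y.
At the given prices: x* = 5·1/26.16 = 0.1911, and y* = 78.
Expenditure on x: 26.16·0.1911 = 5; share = 0.0602.

share on x = 0.0602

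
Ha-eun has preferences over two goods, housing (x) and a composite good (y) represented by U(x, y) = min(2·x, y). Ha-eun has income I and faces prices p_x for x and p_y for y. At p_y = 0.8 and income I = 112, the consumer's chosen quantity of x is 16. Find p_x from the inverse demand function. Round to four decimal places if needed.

p_x = 5.4

With perfect complements, no substitution: consume in ratio x:y = 1:2.
Budget: p_x·x + p_y·2·x = I, so (p_x + 2·p_y)·x = I.
Demand: x*(p_x,p_y,I) = I/(p_x + 2·p_y), y* = 2·I/(p_x + 2·p_y).
Set x* = 16 in the demand function and solve for p_x: p_x = 5.4.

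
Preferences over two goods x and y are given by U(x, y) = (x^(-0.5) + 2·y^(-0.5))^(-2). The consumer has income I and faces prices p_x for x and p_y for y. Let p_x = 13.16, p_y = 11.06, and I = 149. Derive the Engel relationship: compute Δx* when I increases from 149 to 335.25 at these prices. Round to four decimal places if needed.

With the ratio pinned down, the budget gives x* = I/(p_x + p_y·(y/x)) and y* = (y/x)·x*.
Numerically y/x = 1.782463, so x* = 149/(13.16 + 11.06·1.782463) = 4.5325.
At I' = 335.25: x* = 10.198. Change: 10.198 − 4.5325 = 5.6656.

Δx* = 5.6656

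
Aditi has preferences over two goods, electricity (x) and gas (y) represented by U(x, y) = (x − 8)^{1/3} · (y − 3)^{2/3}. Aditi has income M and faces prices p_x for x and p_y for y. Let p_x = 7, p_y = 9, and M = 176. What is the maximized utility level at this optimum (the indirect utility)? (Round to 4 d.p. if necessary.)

Let x' = x−8, y' = y−3. MRS = (1/2)·y'/x' = p_x/p_y.
After buying the subsistence bundle (8, 3), a share 1/3 of the remaining income goes to x: x* = 8 + 1/3·(M − 8p_x − 3p_y)/p_x.
Discretionary income = 176 − 8·7 − 3·9 = 93; x* = 8 + 1/3·93/7 = 12.4286; y* = 3 + 2/3·93/9 = 9.8889.
Utility at the optimum: U(12.4286, 9.8889) = 5.9455.

V = 5.9455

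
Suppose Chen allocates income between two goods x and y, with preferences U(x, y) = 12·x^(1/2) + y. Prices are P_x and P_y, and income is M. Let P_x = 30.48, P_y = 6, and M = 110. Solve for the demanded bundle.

Solve: √x = 6·P_y/P_x, so x*(P_x,P_y) = (6·P_y/P_x)², and y* = (M − P_x·x*)/P_y.
Plugging in: x* = (6·6/30.48)² = 1.395, y* = 11.2467.

x* = 1.395, y* = 11.2467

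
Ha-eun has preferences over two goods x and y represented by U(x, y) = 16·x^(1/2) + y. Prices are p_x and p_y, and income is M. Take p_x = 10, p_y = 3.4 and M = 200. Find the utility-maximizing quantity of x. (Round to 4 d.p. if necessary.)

Solve: √x = 8·p_y/p_x, so x*(p_x,p_y) = (8·p_y/p_x)², and y* = (M − p_x·x*)/p_y.
Plugging in: x* = (8·3.4/10)² = 7.3984.

x* = 7.3984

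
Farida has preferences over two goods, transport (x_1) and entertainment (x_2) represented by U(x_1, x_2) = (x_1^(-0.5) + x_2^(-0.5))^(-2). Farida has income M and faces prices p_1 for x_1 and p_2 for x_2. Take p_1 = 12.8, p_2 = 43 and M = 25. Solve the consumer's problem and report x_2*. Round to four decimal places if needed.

From the CES first-order condition, (x_2/x_1)^(1.5) = p_1/p_2.
Hence x_2/x_1 = (p_1/p_2)^(1/(1.5)), i.e. raised to the 2/3 power.
Substitute x_2 = (x_2/x_1)·x_1 into the budget: x_1* = M/(p_1 + p_2·(x_2/x_1)).
Numerically x_2/x_1 = 0.445822, so x_1* = 25/(12.8 + 43·0.445822) = 0.782 and x_2* = 0.445822·0.782 = 0.3486.

x_2* = 0.3486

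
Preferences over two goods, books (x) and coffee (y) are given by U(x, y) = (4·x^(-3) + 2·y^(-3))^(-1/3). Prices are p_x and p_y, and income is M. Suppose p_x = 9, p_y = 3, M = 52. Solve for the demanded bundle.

MU_x ∝ 4·x^(-4), MU_y ∝ 2·y^(-4), so MRS = 2·(y/x)^(4) = p_x/p_y.
Hence y/x = ((1/2)·p_x/p_y)^(1/(4)), i.e. raised to the 0.25 power.
Substitute y = (y/x)·x into the budget: x* = M/(p_x + p_y·(y/x)).
Numerically y/x = 1.106682, so x* = 52/(9 + 3·1.106682) = 4.2208 and y* = 1.106682·4.2208 = 4.671.

x* = 4.2208, y* = 4.671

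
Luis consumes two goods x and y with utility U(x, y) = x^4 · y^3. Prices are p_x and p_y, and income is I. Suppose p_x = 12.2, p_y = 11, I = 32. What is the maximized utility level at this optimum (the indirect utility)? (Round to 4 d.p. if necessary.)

V = 9.7802

The MRS is (4/3)·y/x. Set MRS = p_x/p_y.
Rearranging, p_y·y = (3/4)·p_x·x. Substituting into the budget gives p_x·x·(1 + (3/4)) = I.
Demand: x*(p_x,p_y,I) = 4/7·I/p_x and y* = 3/7·I/p_y.
At p_x=12.2, p_y=11, I=32: x* = 4/7·32/12.2 = 1.4988, y* = 1.2468.
Utility at the optimum: U(1.4988, 1.2468) = 9.7802.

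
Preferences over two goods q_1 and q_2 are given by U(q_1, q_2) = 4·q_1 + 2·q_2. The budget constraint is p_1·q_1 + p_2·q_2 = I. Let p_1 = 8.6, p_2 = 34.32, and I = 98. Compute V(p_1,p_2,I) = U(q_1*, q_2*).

Linear utility — the consumer picks whichever good has higher MU/price: 4/8.6 = 0.4651 vs 2/34.32 = 0.0583.
q_1 gives more utility per dollar, so spend all income on q_1: q_1* = I/p_1, q_2* = 0.
Numerically: q_1* = 11.3953, q_2* = 0.
Utility at the optimum: U(11.3953, 0) = 45.5814.

V = 45.5814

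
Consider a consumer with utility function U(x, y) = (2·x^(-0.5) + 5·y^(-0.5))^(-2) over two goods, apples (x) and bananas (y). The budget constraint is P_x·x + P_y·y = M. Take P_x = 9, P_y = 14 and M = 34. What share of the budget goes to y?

MRS = MU_x/MU_y = (2/5)·(y/x)^(1.5). Set equal to P_x/P_y.
Hence y/x = ((5/2)·P_x/P_y)^(1/(1.5)), i.e. raised to the 2/3 power.
With the ratio pinned down, the budget gives x* = M/(P_x + P_y·(y/x)) and y* = (y/x)·x*.
Numerically y/x = 1.372049, so x* = 34/(9 + 14·1.372049) = 1.2053 and y* = 1.372049·1.2053 = 1.6537.
Expenditure on y: 14·1.6537 = 23.1523; share = 0.6809.

share on y = 0.6809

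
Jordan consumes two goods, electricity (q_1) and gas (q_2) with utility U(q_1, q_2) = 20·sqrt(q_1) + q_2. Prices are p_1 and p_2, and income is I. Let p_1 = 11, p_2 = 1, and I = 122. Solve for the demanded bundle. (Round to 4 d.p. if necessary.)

q_1* = 0.8264, q_2* = 112.9091

MU_q_1 = 10/√q_1, MU_q_2 = 1. Tangency: 10/√q_1 = p_1/p_2.
Solve: √q_1 = 10·p_2/p_1, so q_1*(p_1,p_2) = (10·p_2/p_1)², and q_2* = (I − p_1·q_1*)/p_2.
Plugging in: q_1* = (10·1/11)² = 0.8264, q_2* = 112.9091.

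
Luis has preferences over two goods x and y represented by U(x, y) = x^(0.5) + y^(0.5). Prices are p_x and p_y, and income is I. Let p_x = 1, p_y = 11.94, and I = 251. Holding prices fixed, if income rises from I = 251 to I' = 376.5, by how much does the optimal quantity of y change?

Δy* = 0.8123

MU_x ∝ x^(-0.5), MU_y ∝ y^(-0.5), so MRS = (y/x)^(0.5) = p_x/p_y.
Solve for the ratio: y/x = [p_x/p_y]^(2).
Substitute y = (y/x)·x into the budget: x* = I/(p_x + p_y·(y/x)).
Numerically y/x = 0.007014, so x* = 251/(1 + 11.94·0.007014) = 231.6028 and y* = 0.007014·231.6028 = 1.6246.
At I' = 376.5: y* = 2.4368. Change: 2.4368 − 1.6246 = 0.8123.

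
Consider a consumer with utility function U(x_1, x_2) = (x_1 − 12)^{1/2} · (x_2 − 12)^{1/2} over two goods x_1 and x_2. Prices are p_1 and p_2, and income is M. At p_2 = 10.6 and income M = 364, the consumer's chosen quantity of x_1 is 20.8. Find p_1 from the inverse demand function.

MRS = (x_2−12)/(x_1−12). Tangency with p_1/p_2 gives x_2−12 = (p_1/p_2)·(x_1−12).
Substituting into the budget: x_1* = 12 + 0.5·(M − 12·p_1 − 12·p_2)/p_1, and x_2* = 12 + 0.5·(…)/p_2.
Set x_1* = 20.8 in the demand function and solve for p_1: p_1 = 8.

p_1 = 8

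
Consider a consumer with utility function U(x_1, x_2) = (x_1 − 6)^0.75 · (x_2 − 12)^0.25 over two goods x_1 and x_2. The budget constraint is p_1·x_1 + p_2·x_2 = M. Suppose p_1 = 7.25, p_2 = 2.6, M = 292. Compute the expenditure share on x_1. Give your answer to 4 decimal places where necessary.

share on x_1 = 0.7071

Let x_1' = x_1−6, x_2' = x_2−12. MRS = 3·x_2'/x_1' = p_1/p_2.
Substituting into the budget: x_1* = 6 + 0.75·(M − 6·p_1 − 12·p_2)/p_1, and x_2* = 12 + 0.25·(…)/p_2.
Discretionary income = 292 − 6·7.25 − 12·2.6 = 217.3; x_1* = 6 + 0.75·217.3/7.25 = 28.4793; x_2* = 12 + 0.25·217.3/2.6 = 32.8942.
Expenditure on x_1: 7.25·28.4793 = 206.475; share = 0.7071.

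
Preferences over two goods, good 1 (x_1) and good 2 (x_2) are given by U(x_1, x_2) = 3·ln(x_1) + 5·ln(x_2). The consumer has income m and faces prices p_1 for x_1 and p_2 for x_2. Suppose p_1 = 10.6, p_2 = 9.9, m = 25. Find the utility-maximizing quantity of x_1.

x_1* = 0.8844

Tangency: MRS = (3/5)·x_2/x_1 = p_1/p_2.
Rearranging, p_2·x_2 = (5/3)·p_1·x_1. Substituting into the budget gives p_1·x_1·(1 + (5/3)) = m.
Demand: x_1*(p_1,p_2,m) = 0.375·m/p_1 and x_2* = 0.625·m/p_2.
At p_1=10.6, p_2=9.9, m=25: x_1* = 0.375·25/10.6 = 0.8844.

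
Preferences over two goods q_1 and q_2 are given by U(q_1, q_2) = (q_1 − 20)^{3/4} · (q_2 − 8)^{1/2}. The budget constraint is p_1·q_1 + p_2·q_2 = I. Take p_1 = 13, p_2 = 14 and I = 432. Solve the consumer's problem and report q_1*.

Substituting into the budget: q_1* = 20 + 0.6·(I − 20·p_1 − 8·p_2)/p_1, and q_2* = 8 + 0.4·(…)/p_2.
Discretionary income = 432 − 20·13 − 8·14 = 60; q_1* = 20 + 0.6·60/13 = 22.7692.

q_1* = 22.7692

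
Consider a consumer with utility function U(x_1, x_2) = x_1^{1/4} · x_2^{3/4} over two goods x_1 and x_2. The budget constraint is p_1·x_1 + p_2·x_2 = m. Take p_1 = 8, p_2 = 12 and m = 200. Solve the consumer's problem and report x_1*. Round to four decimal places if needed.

The MRS is (1/3)·x_2/x_1. Set MRS = p_1/p_2.
So 0.25·p_2·x_2 = 0.75·p_1·x_1; combined with the budget, a share 0.25 of income goes to x_1.
Demand: x_1*(p_1,p_2,m) = 0.25·m/p_1 and x_2* = 0.75·m/p_2.
At p_1=8, p_2=12, m=200: x_1* = 0.25·200/8 = 6.25.

x_1* = 6.25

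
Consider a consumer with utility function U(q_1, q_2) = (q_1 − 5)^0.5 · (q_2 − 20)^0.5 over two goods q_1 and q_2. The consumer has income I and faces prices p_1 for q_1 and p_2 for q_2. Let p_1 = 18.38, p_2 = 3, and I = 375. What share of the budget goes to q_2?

share on q_2 = 0.4575

Substituting into the budget: q_1* = 5 + 0.5·(I − 5·p_1 − 20·p_2)/p_1, and q_2* = 20 + 0.5·(…)/p_2.
Discretionary income = 375 − 5·18.38 − 20·3 = 223.1; q_1* = 5 + 0.5·223.1/18.38 = 11.0691; q_2* = 20 + 0.5·223.1/3 = 57.1833.
Expenditure on q_2: 3·57.1833 = 171.55; share = 0.4575.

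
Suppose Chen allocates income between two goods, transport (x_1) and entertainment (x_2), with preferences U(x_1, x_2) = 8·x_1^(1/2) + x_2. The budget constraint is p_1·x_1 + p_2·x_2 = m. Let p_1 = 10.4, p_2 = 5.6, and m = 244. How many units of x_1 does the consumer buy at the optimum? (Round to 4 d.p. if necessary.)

Set MRS = p_1/p_2: 4·x_1^(−1/2) = p_1/p_2.
Solve: √x_1 = 4·p_2/p_1, so x_1*(p_1,p_2) = (4·p_2/p_1)², and x_2* = (m − p_1·x_1*)/p_2.
Plugging in: x_1* = (4·5.6/10.4)² = 4.6391.

x_1* = 4.6391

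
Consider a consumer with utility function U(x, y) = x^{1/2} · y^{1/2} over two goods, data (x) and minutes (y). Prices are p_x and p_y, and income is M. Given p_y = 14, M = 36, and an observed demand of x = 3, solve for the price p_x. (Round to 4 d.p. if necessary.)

p_x = 6

The MRS is y/x. Set MRS = p_x/p_y.
Rearranging, p_y·y = p_x·x. Substituting into the budget gives p_x·x·(1 + 1) = M.
Demand: x*(p_x,p_y,M) = 0.5·M/p_x and y* = 0.5·M/p_y.
Set x* = 3 in the demand function and solve for p_x: p_x = 6.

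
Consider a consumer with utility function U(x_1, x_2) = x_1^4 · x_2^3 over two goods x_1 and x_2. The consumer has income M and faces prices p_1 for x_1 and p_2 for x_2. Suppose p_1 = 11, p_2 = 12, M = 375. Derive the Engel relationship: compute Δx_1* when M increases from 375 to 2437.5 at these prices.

The MRS is (4/3)·x_2/x_1. Set MRS = p_1/p_2.
Rearranging, p_2·x_2 = (3/4)·p_1·x_1. Substituting into the budget gives p_1·x_1·(1 + (3/4)) = M.
Demand: x_1*(p_1,p_2,M) = 4/7·M/p_1 and x_2* = 3/7·M/p_2.
At p_1=11, p_2=12, M=375: x_1* = 4/7·375/11 = 19.4805.
At M' = 2437.5: x_1* = 126.6234. Change: 126.6234 − 19.4805 = 107.1429.

Δx_1* = 107.1429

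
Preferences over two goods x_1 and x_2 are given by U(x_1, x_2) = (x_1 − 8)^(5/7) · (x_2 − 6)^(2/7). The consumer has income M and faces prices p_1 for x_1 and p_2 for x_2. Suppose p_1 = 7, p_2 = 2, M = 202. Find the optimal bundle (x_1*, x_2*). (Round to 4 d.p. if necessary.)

x_1* = 21.6735, x_2* = 25.1429

After buying the subsistence bundle (8, 6), a share 5/7 of the remaining income goes to x_1: x_1* = 8 + 5/7·(M − 8p_1 − 6p_2)/p_1.
Discretionary income = 202 − 8·7 − 6·2 = 134; x_1* = 8 + 5/7·134/7 = 21.6735; x_2* = 6 + 2/7·134/2 = 25.1429.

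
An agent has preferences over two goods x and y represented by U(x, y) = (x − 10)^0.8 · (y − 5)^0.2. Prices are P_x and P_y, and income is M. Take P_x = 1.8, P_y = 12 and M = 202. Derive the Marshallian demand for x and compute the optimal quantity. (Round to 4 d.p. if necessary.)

MRS = 4·(y−5)/(x−10). Tangency with P_x/P_y gives y−5 = (1/4)·(P_x/P_y)·(x−10).
After buying the subsistence bundle (10, 5), a share 0.8 of the remaining income goes to x: x* = 10 + 0.8·(M − 10P_x − 5P_y)/P_x.
Discretionary income = 202 − 10·1.8 − 5·12 = 124; x* = 10 + 0.8·124/1.8 = 65.1111.

x* = 65.1111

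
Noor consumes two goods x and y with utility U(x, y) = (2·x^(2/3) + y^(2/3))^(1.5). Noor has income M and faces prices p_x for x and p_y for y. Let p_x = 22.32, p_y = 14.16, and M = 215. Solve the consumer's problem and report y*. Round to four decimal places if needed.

With the ratio pinned down, the budget gives x* = M/(p_x + p_y·(y/x)) and y* = (y/x)·x*.
Numerically y/x = 0.489557, so x* = 215/(22.32 + 14.16·0.489557) = 7.3499 and y* = 0.489557·7.3499 = 3.5982.

y* = 3.5982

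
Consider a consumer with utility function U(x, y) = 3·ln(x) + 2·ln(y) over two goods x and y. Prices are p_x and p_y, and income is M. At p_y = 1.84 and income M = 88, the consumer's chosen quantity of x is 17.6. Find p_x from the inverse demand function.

p_x = 3

Tangency: MRS = (3/2)·y/x = p_x/p_y.
So 3·p_y·y = 2·p_x·x; combined with the budget, a share 0.6 of income goes to x.
Demand: x*(p_x,p_y,M) = 0.6·M/p_x and y* = 0.4·M/p_y.
Set x* = 17.6 in the demand function and solve for p_x: p_x = 3.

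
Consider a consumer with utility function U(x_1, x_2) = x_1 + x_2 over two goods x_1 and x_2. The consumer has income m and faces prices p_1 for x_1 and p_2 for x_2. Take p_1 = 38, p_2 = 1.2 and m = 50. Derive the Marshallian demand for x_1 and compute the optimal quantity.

Perfect substitutes: compare marginal utility per dollar. 1/p_1 vs 1/p_2 → 0.0263 vs 0.8333.
x_2 gives more utility per dollar, so spend all income on x_2: x_2* = m/p_2, x_1* = 0.
Numerically: x_1* = 0, x_2* = 41.6667.

x_1* = 0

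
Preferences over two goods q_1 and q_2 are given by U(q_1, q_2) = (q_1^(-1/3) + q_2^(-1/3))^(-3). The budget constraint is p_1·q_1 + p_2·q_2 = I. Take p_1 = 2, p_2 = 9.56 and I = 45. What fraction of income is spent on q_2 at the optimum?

From the CES first-order condition, (q_2/q_1)^(4/3) = p_1/p_2.
Hence q_2/q_1 = (p_1/p_2)^(1/(4/3)), i.e. raised to the 0.75 power.
Substitute q_2 = (q_2/q_1)·q_1 into the budget: q_1* = I/(p_1 + p_2·(q_2/q_1)).
Numerically q_2/q_1 = 0.309335, so q_1* = 45/(2 + 9.56·0.309335) = 9.0776 and q_2* = 0.309335·9.0776 = 2.808.
Expenditure on q_2: 9.56·2.808 = 26.8447; share = 0.5965.

share on q_2 = 0.5965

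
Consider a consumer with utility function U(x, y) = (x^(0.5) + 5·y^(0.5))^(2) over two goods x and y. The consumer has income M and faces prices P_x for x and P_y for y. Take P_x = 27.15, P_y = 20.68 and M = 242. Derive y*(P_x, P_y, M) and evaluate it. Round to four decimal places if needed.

y* = 11.3561

MU_x ∝ x^(-0.5), MU_y ∝ 5·y^(-0.5), so MRS = (1/5)·(y/x)^(0.5) = P_x/P_y.
Solve for the ratio: y/x = [5·P_x/P_y]^(2).
With the ratio pinned down, the budget gives x* = M/(P_x + P_y·(y/x)) and y* = (y/x)·x*.
Numerically y/x = 43.09021, so x* = 242/(27.15 + 20.68·43.09021) = 0.2635 and y* = 43.09021·0.2635 = 11.3561.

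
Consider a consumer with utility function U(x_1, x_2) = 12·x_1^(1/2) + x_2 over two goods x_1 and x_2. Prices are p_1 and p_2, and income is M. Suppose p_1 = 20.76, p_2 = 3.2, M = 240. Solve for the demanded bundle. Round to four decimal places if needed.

MU_x_1 = 6/√x_1, MU_x_2 = 1. Tangency: 6/√x_1 = p_1/p_2.
Solve: √x_1 = 6·p_2/p_1, so x_1*(p_1,p_2) = (6·p_2/p_1)², and x_2* = (M − p_1·x_1*)/p_2.
Plugging in: x_1* = (6·3.2/20.76)² = 0.8554, x_2* = 69.4509.

x_1* = 0.8554, x_2* = 69.4509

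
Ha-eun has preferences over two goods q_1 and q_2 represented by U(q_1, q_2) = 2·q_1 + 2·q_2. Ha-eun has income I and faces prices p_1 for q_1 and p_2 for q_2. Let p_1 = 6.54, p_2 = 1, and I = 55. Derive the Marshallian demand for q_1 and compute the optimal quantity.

q_1* = 0

Perfect substitutes: compare marginal utility per dollar. 2/p_1 vs 2/p_2 → 0.3058 vs 2.
q_2 gives more utility per dollar, so spend all income on q_2: q_2* = I/p_2, q_1* = 0.
Numerically: q_1* = 0, q_2* = 55.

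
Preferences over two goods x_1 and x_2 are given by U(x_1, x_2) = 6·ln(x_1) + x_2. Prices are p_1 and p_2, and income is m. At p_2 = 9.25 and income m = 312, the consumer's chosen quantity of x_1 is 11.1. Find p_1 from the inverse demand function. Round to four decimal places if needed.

Set MRS = p_1/p_2: (6/x_1)/1 = p_1/p_2.
So x_1*(p_1,p_2) = 6·p_2/p_1, independent of income; and x_2* = (m − 6·p_2)/p_2.
Set x_1* = 11.1 in the demand function and solve for p_1: p_1 = 5.

p_1 = 5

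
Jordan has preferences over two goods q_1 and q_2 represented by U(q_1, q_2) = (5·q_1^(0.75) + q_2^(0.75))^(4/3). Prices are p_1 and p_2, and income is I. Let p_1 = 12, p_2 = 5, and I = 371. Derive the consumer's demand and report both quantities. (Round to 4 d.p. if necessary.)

q_1* = 30.2476, q_2* = 1.6057

With the ratio pinned down, the budget gives q_1* = I/(p_1 + p_2·(q_2/q_1)) and q_2* = (q_2/q_1)·q_1*.
Numerically q_2/q_1 = 0.053084, so q_1* = 371/(12 + 5·0.053084) = 30.2476 and q_2* = 0.053084·30.2476 = 1.6057.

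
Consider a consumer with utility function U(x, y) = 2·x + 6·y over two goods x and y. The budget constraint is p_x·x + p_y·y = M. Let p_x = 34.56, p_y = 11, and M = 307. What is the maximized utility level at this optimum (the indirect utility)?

V = 167.4545

Numerically: x* = 0, y* = 27.9091.
Utility at the optimum: U(0, 27.9091) = 167.4545.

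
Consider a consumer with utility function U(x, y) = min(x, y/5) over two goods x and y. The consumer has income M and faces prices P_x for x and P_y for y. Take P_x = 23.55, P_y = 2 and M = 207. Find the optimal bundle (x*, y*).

With perfect complements, no substitution: consume in ratio x:y = 1:5.
Budget: P_x·x + P_y·5·x = M, so (P_x + 5·P_y)·x = M.
Demand: x*(P_x,P_y,M) = M/(P_x + 5·P_y), y* = 5·M/(P_x + 5·P_y).
Here 23.55 + 5·2 = 33.55, giving x* = 6.1699 and y* = 30.8495.

x* = 6.1699, y* = 30.8495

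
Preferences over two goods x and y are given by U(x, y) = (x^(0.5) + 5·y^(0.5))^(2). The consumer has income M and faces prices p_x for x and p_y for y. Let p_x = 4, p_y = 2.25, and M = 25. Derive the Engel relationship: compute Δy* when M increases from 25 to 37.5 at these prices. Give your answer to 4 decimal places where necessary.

MRS = MU_x/MU_y = (1/5)·(y/x)^(0.5). Set equal to p_x/p_y.
Solve for the ratio: y/x = [5·p_x/p_y]^(2).
With the ratio pinned down, the budget gives x* = M/(p_x + p_y·(y/x)) and y* = (y/x)·x*.
Numerically y/x = 79.012346, so x* = 25/(4 + 2.25·79.012346) = 0.1375 and y* = 79.012346·0.1375 = 10.8666.
At M' = 37.5: y* = 16.2999. Change: 16.2999 − 10.8666 = 5.4333.

Δy* = 5.4333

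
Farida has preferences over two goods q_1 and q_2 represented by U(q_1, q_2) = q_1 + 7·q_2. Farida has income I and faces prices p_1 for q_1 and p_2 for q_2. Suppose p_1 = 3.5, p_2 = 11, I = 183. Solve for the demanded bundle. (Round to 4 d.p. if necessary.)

Numerically: q_1* = 0, q_2* = 16.6364.

q_1* = 0, q_2* = 16.6364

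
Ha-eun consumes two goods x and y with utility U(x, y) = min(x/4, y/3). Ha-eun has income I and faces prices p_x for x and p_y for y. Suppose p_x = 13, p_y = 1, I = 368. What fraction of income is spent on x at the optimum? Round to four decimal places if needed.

Leontief preferences: the optimum is at the kink where x/4 = y/3, i.e. y = (3/4)·x.
Budget: p_x·x + p_y·(3/4)·x = I, so (4·p_x + 3·p_y)·x = 4·I.
Demand: x*(p_x,p_y,I) = 4·I/(4·p_x + 3·p_y), y* = 3·I/(4·p_x + 3·p_y).
Here 4·13 + 3·1 = 55, giving x* = 26.7636 and y* = 20.0727.
Expenditure on x: 13·26.7636 = 347.9273; share = 0.9455.

share on x = 0.9455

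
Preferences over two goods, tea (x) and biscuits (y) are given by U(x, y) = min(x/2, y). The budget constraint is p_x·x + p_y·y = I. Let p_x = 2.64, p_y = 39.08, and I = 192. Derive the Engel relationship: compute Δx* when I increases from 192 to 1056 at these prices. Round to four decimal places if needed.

Δx* = 38.954

Demand: x*(p_x,p_y,I) = 2·I/(2·p_x + p_y), y* = I/(2·p_x + p_y).
Here 2·2.64 + 39.08 = 44.36, giving x* = 8.6564.
At I' = 1056: x* = 47.6105. Change: 47.6105 − 8.6564 = 38.954.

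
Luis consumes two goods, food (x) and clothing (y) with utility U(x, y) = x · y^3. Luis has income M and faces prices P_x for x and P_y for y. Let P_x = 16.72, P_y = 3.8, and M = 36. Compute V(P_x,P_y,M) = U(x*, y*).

The MRS is (1/3)·y/x. Set MRS = P_x/P_y.
So P_y·y = 3·P_x·x; combined with the budget, a share 0.25 of income goes to x.
Demand: x*(P_x,P_y,M) = 0.25·M/P_x and y* = 0.75·M/P_y.
At P_x=16.72, P_y=3.8, M=36: x* = 0.25·36/16.72 = 0.5383, y* = 7.1053.
Utility at the optimum: U(0.5383, 7.1053) = 193.0842.

V = 193.0842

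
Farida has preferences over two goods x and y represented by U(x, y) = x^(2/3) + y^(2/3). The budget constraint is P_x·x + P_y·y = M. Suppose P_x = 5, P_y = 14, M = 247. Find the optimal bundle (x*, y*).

Numerically y/x = 0.045554, so x* = 247/(5 + 14·0.045554) = 43.8118 and y* = 0.045554·43.8118 = 1.9958.

x* = 43.8118, y* = 1.9958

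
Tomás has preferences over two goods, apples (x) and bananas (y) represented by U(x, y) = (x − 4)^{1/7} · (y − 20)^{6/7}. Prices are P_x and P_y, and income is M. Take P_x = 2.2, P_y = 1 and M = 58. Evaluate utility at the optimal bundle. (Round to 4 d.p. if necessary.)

Substituting into the budget: x* = 4 + 1/7·(M − 4·P_x − 20·P_y)/P_x, and y* = 20 + 6/7·(…)/P_y.
Discretionary income = 58 − 4·2.2 − 20·1 = 29.2; x* = 4 + 1/7·29.2/2.2 = 5.8961; y* = 20 + 6/7·29.2/1 = 45.0286.
Utility at the optimum: U(5.8961, 45.0286) = 17.3123.

V = 17.3123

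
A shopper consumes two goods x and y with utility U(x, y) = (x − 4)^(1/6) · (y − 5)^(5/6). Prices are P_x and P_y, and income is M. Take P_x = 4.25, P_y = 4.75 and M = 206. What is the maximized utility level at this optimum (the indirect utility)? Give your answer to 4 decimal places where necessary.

V = 22.5851

Discretionary income = 206 − 4·4.25 − 5·4.75 = 165.25; x* = 4 + 1/6·165.25/4.25 = 10.4804; y* = 5 + 5/6·165.25/4.75 = 33.9912.
Utility at the optimum: U(10.4804, 33.9912) = 22.5851.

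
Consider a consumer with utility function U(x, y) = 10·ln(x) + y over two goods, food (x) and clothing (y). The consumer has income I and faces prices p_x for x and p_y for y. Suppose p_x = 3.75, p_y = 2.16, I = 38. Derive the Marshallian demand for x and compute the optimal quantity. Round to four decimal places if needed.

x* = 5.76

MU_x = 10/x, MU_y = 1. Tangency: 10/x = p_x/p_y.
So x*(p_x,p_y) = 10·p_y/p_x, independent of income; and y* = (I − 10·p_y)/p_y.
At the given prices: x* = 10·2.16/3.75 = 5.76.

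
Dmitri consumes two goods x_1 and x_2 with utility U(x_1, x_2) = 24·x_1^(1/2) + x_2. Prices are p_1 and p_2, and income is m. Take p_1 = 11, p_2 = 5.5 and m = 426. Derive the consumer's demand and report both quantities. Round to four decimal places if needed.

x_1* = 36, x_2* = 5.4545

Utility is quasi-linear in x_2; the FOC for x_1 is 12/√x_1 = p_1/p_2.
Thus x_1* = (12·p_2/p_1)² — independent of m — with the rest of income spent on x_2.
Plugging in: x_1* = (12·5.5/11)² = 36, x_2* = 5.4545.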